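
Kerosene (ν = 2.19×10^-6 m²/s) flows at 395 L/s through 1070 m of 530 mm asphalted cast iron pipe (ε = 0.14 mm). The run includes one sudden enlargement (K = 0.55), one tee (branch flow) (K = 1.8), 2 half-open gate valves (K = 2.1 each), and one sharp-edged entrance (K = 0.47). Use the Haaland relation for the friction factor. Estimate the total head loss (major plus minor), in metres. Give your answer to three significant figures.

H_L ≈ 6.43 m

V = 4Q/(πD²) = 1.790 m/s; V²/2g = 0.1634 m
Re = 4.33×10^5, ε/D = 2.64×10^-4 → f = 0.01603 (Haaland)
Major: h_f = f(L/D)·V²/2g = 0.01603·2019·0.1634 = 5.287 m
Minor: ΣK = 7.02; h_m = ΣK·V²/2g = 1.147 m
Total H_L = 5.287 + 1.147 = 6.434 m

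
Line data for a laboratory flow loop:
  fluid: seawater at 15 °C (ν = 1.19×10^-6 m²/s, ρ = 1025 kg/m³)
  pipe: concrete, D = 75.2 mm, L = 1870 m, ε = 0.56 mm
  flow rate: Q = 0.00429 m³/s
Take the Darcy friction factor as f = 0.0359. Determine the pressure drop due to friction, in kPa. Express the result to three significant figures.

Δp ≈ 427 kPa

V = 4Q/(πD²) = 4·0.00429/(π·0.0752²) = 0.9659 m/s
h_f = f(L/D)V²/(2g) = 0.03590·(1870/0.0752)·0.9659²/(2·9.81) = 42.45 m
Δp = ρg·h_f = 1025·9.81·42.45 = 426.9 kPa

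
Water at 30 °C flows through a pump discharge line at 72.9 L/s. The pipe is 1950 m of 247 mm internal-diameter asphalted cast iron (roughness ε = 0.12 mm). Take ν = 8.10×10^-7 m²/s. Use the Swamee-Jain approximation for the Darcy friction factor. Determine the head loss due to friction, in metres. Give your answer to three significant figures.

h_f ≈ 16.5 m

V = 4Q/(πD²) = 4·0.0729/(π·0.247²) = 1.521 m/s
Re = VD/ν = 1.521·0.247/8.10×10^-7 = 4.64×10^5 → turbulent
ε/D = 0.12/247 = 4.86×10^-4
Swamee-Jain: f = 0.01776
h_f = f(L/D)V²/(2g) = 0.01776·(1950/0.247)·1.521²/(2·9.81) = 16.54 m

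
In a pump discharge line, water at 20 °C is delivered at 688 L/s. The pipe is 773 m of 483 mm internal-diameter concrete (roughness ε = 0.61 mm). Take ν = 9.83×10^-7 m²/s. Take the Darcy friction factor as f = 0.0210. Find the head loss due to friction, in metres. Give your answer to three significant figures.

h_f ≈ 24.2 m

V = 4Q/(πD²) = 4·0.688/(π·0.483²) = 3.755 m/s
h_f = f(L/D)V²/(2g) = 0.02100·(773/0.483)·3.755²/(2·9.81) = 24.15 m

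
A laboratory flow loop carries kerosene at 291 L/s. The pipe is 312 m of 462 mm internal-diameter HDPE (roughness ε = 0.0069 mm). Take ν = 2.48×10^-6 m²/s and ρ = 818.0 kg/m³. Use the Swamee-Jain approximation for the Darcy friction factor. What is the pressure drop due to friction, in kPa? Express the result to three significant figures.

V = 4Q/(πD²) = 4·0.291/(π·0.462²) = 1.736 m/s
Re = VD/ν = 1.736·0.462/2.48×10^-6 = 3.23×10^5 → turbulent
ε/D = 0.0069/462 = 1.49×10^-5
Swamee-Jain: f = 0.01436
h_f = f(L/D)V²/(2g) = 0.01436·(312/0.462)·1.736²/(2·9.81) = 1.489 m
Δp = ρg·h_f = 818.0·9.81·1.489 = 11.95 kPa

Δp ≈ 11.9 kPa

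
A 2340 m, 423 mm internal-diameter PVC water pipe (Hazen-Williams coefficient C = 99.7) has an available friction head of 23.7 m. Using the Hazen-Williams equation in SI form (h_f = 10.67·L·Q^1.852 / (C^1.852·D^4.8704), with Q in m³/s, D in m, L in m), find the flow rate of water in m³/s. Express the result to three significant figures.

Rearranging: Q = [h_f·C^1.852·D^4.8704 / (10.67·L)]^(1/1.852)
Q = [23.7·99.7^1.852·0.423^4.8704 / (10.67·2340)]^0.540 = 0.2421 m³/s

Q ≈ 0.242 m³/s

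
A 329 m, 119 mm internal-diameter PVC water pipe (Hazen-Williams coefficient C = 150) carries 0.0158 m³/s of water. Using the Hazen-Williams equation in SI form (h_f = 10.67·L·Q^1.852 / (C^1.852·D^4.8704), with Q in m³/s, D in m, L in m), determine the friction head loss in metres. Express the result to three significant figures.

h_f = 10.67·329·0.0158^1.852 / (150^1.852·0.119^4.8704) = 4.804 m

h_f ≈ 4.80 m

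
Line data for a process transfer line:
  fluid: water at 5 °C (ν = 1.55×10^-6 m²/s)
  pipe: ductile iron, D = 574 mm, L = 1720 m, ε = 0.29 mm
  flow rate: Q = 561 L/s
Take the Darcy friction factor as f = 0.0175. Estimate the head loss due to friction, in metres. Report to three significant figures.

h_f ≈ 12.6 m

V = 4Q/(πD²) = 4·0.561/(π·0.574²) = 2.168 m/s
h_f = f(L/D)V²/(2g) = 0.01750·(1720/0.574)·2.168²/(2·9.81) = 12.56 m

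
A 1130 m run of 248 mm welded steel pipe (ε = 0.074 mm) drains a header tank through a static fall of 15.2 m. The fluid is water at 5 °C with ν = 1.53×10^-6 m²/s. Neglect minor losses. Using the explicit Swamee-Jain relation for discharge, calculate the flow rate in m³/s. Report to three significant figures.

Swamee-Jain (Type II): Q = -0.965·√(gD⁵h_f/L)·ln[ε/(3.7D) + √(3.17ν²L/(gD³h_f))]
√(gD⁵h_f/L) = √(9.81·0.248⁵·15.2/1130) = 0.01113
ε/(3.7D) = 8.06×10^-5; √(3.17ν²L/(gD³h_f)) = 6.07×10^-5
Q = -0.965·0.01113·ln(1.414×10^-4) = 0.09517 m³/s
Check: V = 1.97 m/s, Re = 3.19×10^5, f = 0.01695, h_f = 15.3 m ≈ 15.2 m ✓

Q ≈ 0.0952 m³/s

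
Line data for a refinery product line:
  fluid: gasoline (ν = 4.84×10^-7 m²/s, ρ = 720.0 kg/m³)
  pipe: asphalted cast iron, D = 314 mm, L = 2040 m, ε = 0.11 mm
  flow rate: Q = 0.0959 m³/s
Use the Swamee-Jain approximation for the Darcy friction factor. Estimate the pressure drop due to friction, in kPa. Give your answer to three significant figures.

V = 4Q/(πD²) = 4·0.0959/(π·0.314²) = 1.238 m/s
Re = VD/ν = 1.238·0.314/4.84×10^-7 = 8.03×10^5 → turbulent
ε/D = 0.11/314 = 3.50×10^-4
Swamee-Jain: f = 0.01634
h_f = f(L/D)V²/(2g) = 0.01634·(2040/0.314)·1.238²/(2·9.81) = 8.297 m
Δp = ρg·h_f = 720.0·9.81·8.297 = 58.60 kPa

Δp ≈ 58.6 kPa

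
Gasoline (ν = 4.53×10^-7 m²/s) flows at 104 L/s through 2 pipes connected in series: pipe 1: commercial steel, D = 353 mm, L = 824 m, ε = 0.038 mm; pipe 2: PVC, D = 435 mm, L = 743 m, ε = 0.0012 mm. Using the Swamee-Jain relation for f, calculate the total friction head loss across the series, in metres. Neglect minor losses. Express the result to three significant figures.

H ≈ 2.39 m

Pipe 1: V = 1.063 m/s, Re = 8.28×10^5, ε/D = 1.08×10^-4, f = 0.01384, h_1 = f(L/D)V²/2g = 1.859 m
Pipe 2: V = 0.6998 m/s, Re = 6.72×10^5, ε/D = 2.76×10^-6, f = 0.01248, h_2 = f(L/D)V²/2g = 0.5320 m
Series → Q common, losses add: H = Σh = 2.391 m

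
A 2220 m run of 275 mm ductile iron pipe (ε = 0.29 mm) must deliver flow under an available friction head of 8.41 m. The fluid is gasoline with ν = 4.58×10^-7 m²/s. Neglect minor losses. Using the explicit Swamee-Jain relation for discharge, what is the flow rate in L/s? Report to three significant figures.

Swamee-Jain (Type II): Q = -0.965·√(gD⁵h_f/L)·ln[ε/(3.7D) + √(3.17ν²L/(gD³h_f))]
√(gD⁵h_f/L) = √(9.81·0.275⁵·8.41/2220) = 0.007645
ε/(3.7D) = 2.85×10^-4; √(3.17ν²L/(gD³h_f)) = 2.93×10^-5
Q = -0.965·0.007645·ln(3.143×10^-4) = 0.05950 m³/s
Check: V = 1.00 m/s, Re = 6.01×10^5, f = 0.02049, h_f = 8.46 m ≈ 8.41 m ✓

Q ≈ 59.5 L/s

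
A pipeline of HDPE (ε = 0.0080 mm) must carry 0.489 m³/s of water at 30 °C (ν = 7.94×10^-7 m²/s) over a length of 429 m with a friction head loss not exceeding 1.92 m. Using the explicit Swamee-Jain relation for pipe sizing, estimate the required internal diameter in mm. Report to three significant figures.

Swamee-Jain (Type III): D = 0.66·[ε^1.25·(LQ²/(gh_f))^4.75 + ν·Q^9.4·(L/(gh_f))^5.2]^0.04
LQ²/(gh_f) = 5.446; L/(gh_f) = 22.78
Term 1 = ε^1.25·(…)^4.75 = 0.00133; Term 2 = ν·Q^9.4·(…)^5.2 = 0.0109
D = 0.66·(0.00133 + 0.0109)^0.04 = 0.5534 m = 553 mm
Check: V = 2.03 m/s, Re = 1.42×10^6, f = 0.01139, h_f = 1.86 m ≈ 1.92 m ✓

D ≈ 553 mm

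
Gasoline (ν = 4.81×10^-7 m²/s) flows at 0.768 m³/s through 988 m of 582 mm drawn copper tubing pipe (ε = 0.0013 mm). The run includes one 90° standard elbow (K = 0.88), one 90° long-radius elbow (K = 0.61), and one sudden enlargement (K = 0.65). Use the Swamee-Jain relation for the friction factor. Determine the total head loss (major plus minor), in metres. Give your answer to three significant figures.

H_L ≈ 7.85 m

V = 4Q/(πD²) = 2.887 m/s; V²/2g = 0.4248 m
Re = 3.49×10^6, ε/D = 2.23×10^-6 → f = 0.009627 (Swamee-Jain)
Major: h_f = f(L/D)·V²/2g = 0.009627·1698·0.4248 = 6.942 m
Minor: ΣK = 2.14; h_m = ΣK·V²/2g = 0.9090 m
Total H_L = 6.942 + 0.9090 = 7.851 m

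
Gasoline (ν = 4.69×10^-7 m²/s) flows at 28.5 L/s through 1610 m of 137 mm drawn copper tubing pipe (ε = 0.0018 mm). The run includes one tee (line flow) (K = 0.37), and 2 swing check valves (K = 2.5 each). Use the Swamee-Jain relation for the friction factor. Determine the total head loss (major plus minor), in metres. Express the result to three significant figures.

H_L ≈ 30.2 m

V = 4Q/(πD²) = 1.933 m/s; V²/2g = 0.1905 m
Re = 5.65×10^5, ε/D = 1.31×10^-5 → f = 0.01304 (Swamee-Jain)
Major: h_f = f(L/D)·V²/2g = 0.01304·11752·0.1905 = 29.19 m
Minor: ΣK = 5.37; h_m = ΣK·V²/2g = 1.023 m
Total H_L = 29.19 + 1.023 = 30.21 m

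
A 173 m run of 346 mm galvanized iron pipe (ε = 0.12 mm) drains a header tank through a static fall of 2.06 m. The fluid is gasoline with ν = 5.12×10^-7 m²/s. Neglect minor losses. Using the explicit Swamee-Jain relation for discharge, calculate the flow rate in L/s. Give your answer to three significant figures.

Q ≈ 212 L/s

Swamee-Jain (Type II): Q = -0.965·√(gD⁵h_f/L)·ln[ε/(3.7D) + √(3.17ν²L/(gD³h_f))]
√(gD⁵h_f/L) = √(9.81·0.346⁵·2.06/173) = 0.02407
ε/(3.7D) = 9.37×10^-5; √(3.17ν²L/(gD³h_f)) = 1.31×10^-5
Q = -0.965·0.02407·ln(1.068×10^-4) = 0.2124 m³/s
Check: V = 2.26 m/s, Re = 1.53×10^6, f = 0.01593, h_f = 2.07 m ≈ 2.06 m ✓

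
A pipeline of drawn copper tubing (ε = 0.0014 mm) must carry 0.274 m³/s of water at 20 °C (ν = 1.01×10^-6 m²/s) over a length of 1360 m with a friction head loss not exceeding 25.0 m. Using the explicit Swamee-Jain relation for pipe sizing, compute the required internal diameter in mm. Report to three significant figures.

Swamee-Jain (Type III): D = 0.66·[ε^1.25·(LQ²/(gh_f))^4.75 + ν·Q^9.4·(L/(gh_f))^5.2]^0.04
LQ²/(gh_f) = 0.4163; L/(gh_f) = 5.545
Term 1 = ε^1.25·(…)^4.75 = 7.50×10^-10; Term 2 = ν·Q^9.4·(…)^5.2 = 3.87×10^-8
D = 0.66·(7.50×10^-10 + 3.87×10^-8)^0.04 = 0.3337 m = 334 mm
Check: V = 3.13 m/s, Re = 1.04×10^6, f = 0.01165, h_f = 23.7 m ≈ 25.0 m ✓

D ≈ 334 mm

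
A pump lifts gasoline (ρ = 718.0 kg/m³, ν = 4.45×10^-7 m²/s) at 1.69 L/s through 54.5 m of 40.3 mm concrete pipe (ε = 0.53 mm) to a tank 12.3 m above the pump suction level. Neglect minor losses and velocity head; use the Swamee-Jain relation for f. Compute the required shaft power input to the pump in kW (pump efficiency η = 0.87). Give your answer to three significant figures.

V = 4Q/(πD²) = 1.325 m/s; Re = 1.20×10^5; ε/D = 0.0132; f = 0.04231
h_f = f(L/D)V²/2g = 5.119 m
Total head H = z + h_f = 12.3 + 5.119 = 17.42 m
P_hyd = ρgQH = 718.0·9.81·0.00169·17.42 = 0.2074 kW
P_shaft = P_hyd/η = 0.2074/0.87 = 0.2383 kW

P_shaft ≈ 0.238 kW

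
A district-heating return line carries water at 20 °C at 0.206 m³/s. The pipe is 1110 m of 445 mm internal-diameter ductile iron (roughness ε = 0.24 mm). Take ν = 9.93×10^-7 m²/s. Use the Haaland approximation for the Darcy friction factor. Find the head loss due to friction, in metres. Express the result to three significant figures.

V = 4Q/(πD²) = 4·0.206/(π·0.445²) = 1.325 m/s
Re = VD/ν = 1.325·0.445/9.93×10^-7 = 5.94×10^5 → turbulent
ε/D = 0.24/445 = 5.39×10^-4
Haaland: f = 0.01770
h_f = f(L/D)V²/(2g) = 0.01770·(1110/0.445)·1.325²/(2·9.81) = 3.949 m

h_f ≈ 3.95 m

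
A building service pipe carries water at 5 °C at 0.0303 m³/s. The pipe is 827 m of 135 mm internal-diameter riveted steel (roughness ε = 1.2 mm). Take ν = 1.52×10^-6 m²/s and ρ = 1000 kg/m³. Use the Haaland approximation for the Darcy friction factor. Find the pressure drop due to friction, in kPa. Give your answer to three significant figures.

Δp ≈ 506 kPa

V = 4Q/(πD²) = 4·0.0303/(π·0.135²) = 2.117 m/s
Re = VD/ν = 2.117·0.135/1.52×10^-6 = 1.88×10^5 → turbulent
ε/D = 1.2/135 = 0.00889
Haaland: f = 0.03683
h_f = f(L/D)V²/(2g) = 0.03683·(827/0.135)·2.117²/(2·9.81) = 51.53 m
Δp = ρg·h_f = 1000·9.81·51.53 = 505.5 kPa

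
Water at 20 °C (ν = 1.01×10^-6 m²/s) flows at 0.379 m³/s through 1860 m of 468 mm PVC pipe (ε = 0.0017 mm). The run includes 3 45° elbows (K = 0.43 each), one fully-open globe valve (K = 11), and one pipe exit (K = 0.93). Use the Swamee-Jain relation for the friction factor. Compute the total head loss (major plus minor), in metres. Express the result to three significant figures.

H_L ≈ 14.7 m

V = 4Q/(πD²) = 2.203 m/s; V²/2g = 0.2474 m
Re = 1.02×10^6, ε/D = 3.63×10^-6 → f = 0.01166 (Swamee-Jain)
Major: h_f = f(L/D)·V²/2g = 0.01166·3974·0.2474 = 11.46 m
Minor: ΣK = 13.2; h_m = ΣK·V²/2g = 3.271 m
Total H_L = 11.46 + 3.271 = 14.74 m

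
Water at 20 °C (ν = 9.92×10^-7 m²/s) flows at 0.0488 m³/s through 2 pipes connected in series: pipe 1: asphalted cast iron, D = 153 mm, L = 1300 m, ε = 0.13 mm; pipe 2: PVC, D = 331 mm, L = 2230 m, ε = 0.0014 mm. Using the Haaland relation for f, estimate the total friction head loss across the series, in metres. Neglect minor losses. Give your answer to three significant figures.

Pipe 1: V = 2.654 m/s, Re = 4.09×10^5, ε/D = 8.50×10^-4, f = 0.01963, h_1 = f(L/D)V²/2g = 59.88 m
Pipe 2: V = 0.5671 m/s, Re = 1.89×10^5, ε/D = 4.23×10^-6, f = 0.01569, h_2 = f(L/D)V²/2g = 1.733 m
Series → Q common, losses add: H = Σh = 61.61 m

H ≈ 61.6 m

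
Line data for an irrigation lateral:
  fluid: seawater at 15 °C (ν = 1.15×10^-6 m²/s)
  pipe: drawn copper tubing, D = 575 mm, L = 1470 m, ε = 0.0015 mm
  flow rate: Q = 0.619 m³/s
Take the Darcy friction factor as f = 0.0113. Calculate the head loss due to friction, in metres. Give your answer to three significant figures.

V = 4Q/(πD²) = 4·0.619/(π·0.575²) = 2.384 m/s
h_f = f(L/D)V²/(2g) = 0.01130·(1470/0.575)·2.384²/(2·9.81) = 8.367 m

h_f ≈ 8.37 m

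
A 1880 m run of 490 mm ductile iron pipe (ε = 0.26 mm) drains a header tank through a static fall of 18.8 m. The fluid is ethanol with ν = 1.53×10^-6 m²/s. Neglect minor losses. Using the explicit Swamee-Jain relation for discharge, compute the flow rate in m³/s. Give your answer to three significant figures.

Q ≈ 0.441 m³/s

Swamee-Jain (Type II): Q = -0.965·√(gD⁵h_f/L)·ln[ε/(3.7D) + √(3.17ν²L/(gD³h_f))]
√(gD⁵h_f/L) = √(9.81·0.490⁵·18.8/1880) = 0.05264
ε/(3.7D) = 1.43×10^-4; √(3.17ν²L/(gD³h_f)) = 2.54×10^-5
Q = -0.965·0.05264·ln(1.688×10^-4) = 0.4413 m³/s
Check: V = 2.34 m/s, Re = 7.49×10^5, f = 0.01767, h_f = 18.9 m ≈ 18.8 m ✓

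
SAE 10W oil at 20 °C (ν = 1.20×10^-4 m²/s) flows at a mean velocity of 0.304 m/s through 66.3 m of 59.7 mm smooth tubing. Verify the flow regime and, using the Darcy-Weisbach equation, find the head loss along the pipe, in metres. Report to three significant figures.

h_f ≈ 2.21 m

Re = VD/ν = 0.304·0.05970/1.20×10^-4 = 151 → laminar (Re < 2300)
f = 64/Re = 0.4232
h_f = f(L/D)V²/(2g) = 0.4232·(66.3/0.05970)·0.304²/(2·9.81) = 2.214 m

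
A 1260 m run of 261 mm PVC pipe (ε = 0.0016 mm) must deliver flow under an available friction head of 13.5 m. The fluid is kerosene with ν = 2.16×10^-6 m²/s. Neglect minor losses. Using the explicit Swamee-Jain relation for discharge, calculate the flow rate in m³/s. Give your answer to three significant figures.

Q ≈ 0.101 m³/s

Swamee-Jain (Type II): Q = -0.965·√(gD⁵h_f/L)·ln[ε/(3.7D) + √(3.17ν²L/(gD³h_f))]
√(gD⁵h_f/L) = √(9.81·0.261⁵·13.5/1260) = 0.01128
ε/(3.7D) = 1.66×10^-6; √(3.17ν²L/(gD³h_f)) = 8.90×10^-5
Q = -0.965·0.01128·ln(9.062×10^-5) = 0.1014 m³/s
Check: V = 1.89 m/s, Re = 2.29×10^5, f = 0.01519, h_f = 13.4 m ≈ 13.5 m ✓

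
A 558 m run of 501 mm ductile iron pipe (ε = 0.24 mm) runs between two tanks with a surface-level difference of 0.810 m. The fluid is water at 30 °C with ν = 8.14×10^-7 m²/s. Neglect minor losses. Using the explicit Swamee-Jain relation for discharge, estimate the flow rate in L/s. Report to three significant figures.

Swamee-Jain (Type II): Q = -0.965·√(gD⁵h_f/L)·ln[ε/(3.7D) + √(3.17ν²L/(gD³h_f))]
√(gD⁵h_f/L) = √(9.81·0.501⁵·0.810/558) = 0.02120
ε/(3.7D) = 1.29×10^-4; √(3.17ν²L/(gD³h_f)) = 3.42×10^-5
Q = -0.965·0.02120·ln(1.637×10^-4) = 0.1783 m³/s
Check: V = 0.905 m/s, Re = 5.57×10^5, f = 0.01755, h_f = 0.815 m ≈ 0.810 m ✓

Q ≈ 178 L/s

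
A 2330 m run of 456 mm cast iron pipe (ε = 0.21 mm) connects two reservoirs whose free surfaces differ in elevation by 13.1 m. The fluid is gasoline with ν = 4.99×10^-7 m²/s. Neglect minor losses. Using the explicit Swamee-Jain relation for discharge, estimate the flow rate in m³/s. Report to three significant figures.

Q ≈ 0.283 m³/s

Swamee-Jain (Type II): Q = -0.965·√(gD⁵h_f/L)·ln[ε/(3.7D) + √(3.17ν²L/(gD³h_f))]
√(gD⁵h_f/L) = √(9.81·0.456⁵·13.1/2330) = 0.03298
ε/(3.7D) = 1.24×10^-4; √(3.17ν²L/(gD³h_f)) = 1.23×10^-5
Q = -0.965·0.03298·ln(1.368×10^-4) = 0.2831 m³/s
Check: V = 1.73 m/s, Re = 1.58×10^6, f = 0.01682, h_f = 13.2 m ≈ 13.1 m ✓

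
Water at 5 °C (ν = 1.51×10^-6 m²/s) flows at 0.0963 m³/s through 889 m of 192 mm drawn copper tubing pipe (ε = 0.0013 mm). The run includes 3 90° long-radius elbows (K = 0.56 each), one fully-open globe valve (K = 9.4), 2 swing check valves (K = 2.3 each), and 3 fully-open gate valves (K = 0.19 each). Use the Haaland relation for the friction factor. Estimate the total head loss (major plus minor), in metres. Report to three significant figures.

V = 4Q/(πD²) = 3.326 m/s; V²/2g = 0.5639 m
Re = 4.23×10^5, ε/D = 6.77×10^-6 → f = 0.01353 (Haaland)
Major: h_f = f(L/D)·V²/2g = 0.01353·4630·0.5639 = 35.32 m
Minor: ΣK = 16.2; h_m = ΣK·V²/2g = 9.163 m
Total H_L = 35.32 + 9.163 = 44.49 m

H_L ≈ 44.5 m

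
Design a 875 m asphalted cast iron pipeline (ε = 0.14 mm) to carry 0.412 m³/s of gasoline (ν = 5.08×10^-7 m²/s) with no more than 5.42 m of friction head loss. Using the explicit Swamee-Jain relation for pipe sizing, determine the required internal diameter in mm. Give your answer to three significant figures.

Swamee-Jain (Type III): D = 0.66·[ε^1.25·(LQ²/(gh_f))^4.75 + ν·Q^9.4·(L/(gh_f))^5.2]^0.04
LQ²/(gh_f) = 2.793; L/(gh_f) = 16.46
Term 1 = ε^1.25·(…)^4.75 = 0.00200; Term 2 = ν·Q^9.4·(…)^5.2 = 2.58×10^-4
D = 0.66·(0.00200 + 2.58×10^-4)^0.04 = 0.5173 m = 517 mm
Check: V = 1.96 m/s, Re = 2.00×10^6, f = 0.01510, h_f = 5.01 m ≈ 5.42 m ✓

D ≈ 517 mm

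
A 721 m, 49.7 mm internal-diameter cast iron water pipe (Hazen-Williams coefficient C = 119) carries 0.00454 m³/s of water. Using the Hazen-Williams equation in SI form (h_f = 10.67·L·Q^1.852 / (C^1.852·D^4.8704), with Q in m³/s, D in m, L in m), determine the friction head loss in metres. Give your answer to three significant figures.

h_f = 10.67·721·0.00454^1.852 / (119^1.852·0.0497^4.8704) = 112.8 m

h_f ≈ 113 m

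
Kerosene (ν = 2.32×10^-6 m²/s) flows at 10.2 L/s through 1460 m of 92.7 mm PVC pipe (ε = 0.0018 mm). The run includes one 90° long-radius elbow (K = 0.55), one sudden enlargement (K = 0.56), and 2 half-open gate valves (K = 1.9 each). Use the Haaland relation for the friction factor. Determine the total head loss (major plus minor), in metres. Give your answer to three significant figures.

H_L ≈ 37.1 m

V = 4Q/(πD²) = 1.511 m/s; V²/2g = 0.1164 m
Re = 6.04×10^4, ε/D = 1.94×10^-5 → f = 0.01991 (Haaland)
Major: h_f = f(L/D)·V²/2g = 0.01991·15750·0.1164 = 36.51 m
Minor: ΣK = 4.91; h_m = ΣK·V²/2g = 0.5716 m
Total H_L = 36.51 + 0.5716 = 37.08 m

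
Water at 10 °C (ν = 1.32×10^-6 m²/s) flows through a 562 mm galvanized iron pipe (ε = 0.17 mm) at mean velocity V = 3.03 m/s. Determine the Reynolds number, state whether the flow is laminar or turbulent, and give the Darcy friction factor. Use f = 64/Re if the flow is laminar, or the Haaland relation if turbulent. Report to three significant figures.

Re ≈ 1.29×10^6; turbulent; f ≈ 0.0155

Re = VD/ν = 3.030·0.562/1.32×10^-6 = 1.29×10^6
Re > 4000 → turbulent; ε/D = 3.02×10^-4
Haaland: f = 0.01549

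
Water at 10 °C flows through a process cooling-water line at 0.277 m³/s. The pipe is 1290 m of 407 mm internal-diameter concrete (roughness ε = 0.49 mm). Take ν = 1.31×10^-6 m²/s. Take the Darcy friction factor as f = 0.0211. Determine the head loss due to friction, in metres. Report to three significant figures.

V = 4Q/(πD²) = 4·0.277/(π·0.407²) = 2.129 m/s
h_f = f(L/D)V²/(2g) = 0.02110·(1290/0.407)·2.129²/(2·9.81) = 15.45 m

h_f ≈ 15.5 m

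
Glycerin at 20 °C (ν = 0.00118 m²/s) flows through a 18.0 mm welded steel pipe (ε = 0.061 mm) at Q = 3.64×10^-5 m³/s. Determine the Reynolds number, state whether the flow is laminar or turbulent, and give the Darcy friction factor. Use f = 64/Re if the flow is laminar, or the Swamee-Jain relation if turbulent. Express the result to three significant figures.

Re ≈ 2.18; laminar; f = 64/Re ≈ 29.3

V = 4Q/(πD²) = 0.1430 m/s
Re = VD/ν = 0.1430·0.0180/0.00118 = 2.18
Re < 2300 → laminar → f = 64/Re = 29.33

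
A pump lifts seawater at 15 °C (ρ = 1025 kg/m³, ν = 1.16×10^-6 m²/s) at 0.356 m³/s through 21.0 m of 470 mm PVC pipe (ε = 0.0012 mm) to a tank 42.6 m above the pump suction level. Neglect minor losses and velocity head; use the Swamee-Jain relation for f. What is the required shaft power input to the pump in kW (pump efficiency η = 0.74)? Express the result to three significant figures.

P_shaft ≈ 207 kW

V = 4Q/(πD²) = 2.052 m/s; Re = 8.31×10^5; ε/D = 2.55×10^-6; f = 0.01203
h_f = f(L/D)V²/2g = 0.1154 m
Total head H = z + h_f = 42.6 + 0.1154 = 42.72 m
P_hyd = ρgQH = 1025·9.81·0.356·42.72 = 152.9 kW
P_shaft = P_hyd/η = 152.9/0.74 = 206.6 kW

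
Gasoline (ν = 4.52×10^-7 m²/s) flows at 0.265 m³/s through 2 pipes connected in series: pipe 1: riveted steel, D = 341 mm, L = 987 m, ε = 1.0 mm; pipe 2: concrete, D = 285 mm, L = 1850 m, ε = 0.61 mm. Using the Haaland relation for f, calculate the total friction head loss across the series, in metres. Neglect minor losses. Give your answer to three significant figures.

Pipe 1: V = 2.902 m/s, Re = 2.19×10^6, ε/D = 0.00293, f = 0.02611, h_1 = f(L/D)V²/2g = 32.43 m
Pipe 2: V = 4.154 m/s, Re = 2.62×10^6, ε/D = 0.00214, f = 0.02396, h_2 = f(L/D)V²/2g = 136.8 m
Series → Q common, losses add: H = Σh = 169.2 m

H ≈ 169 m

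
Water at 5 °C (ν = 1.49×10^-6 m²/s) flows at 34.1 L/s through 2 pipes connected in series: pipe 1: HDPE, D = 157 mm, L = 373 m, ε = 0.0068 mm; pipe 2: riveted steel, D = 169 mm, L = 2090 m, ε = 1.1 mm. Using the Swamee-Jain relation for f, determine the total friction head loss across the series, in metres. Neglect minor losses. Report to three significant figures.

Pipe 1: V = 1.761 m/s, Re = 1.86×10^5, ε/D = 4.33×10^-5, f = 0.01613, h_1 = f(L/D)V²/2g = 6.061 m
Pipe 2: V = 1.520 m/s, Re = 1.72×10^5, ε/D = 0.00651, f = 0.03359, h_2 = f(L/D)V²/2g = 48.93 m
Series → Q common, losses add: H = Σh = 54.99 m

H ≈ 55.0 m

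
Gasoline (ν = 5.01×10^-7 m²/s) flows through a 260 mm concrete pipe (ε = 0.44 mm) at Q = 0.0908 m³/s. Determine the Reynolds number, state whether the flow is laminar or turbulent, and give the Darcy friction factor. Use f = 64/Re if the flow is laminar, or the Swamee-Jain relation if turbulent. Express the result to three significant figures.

V = 4Q/(πD²) = 1.710 m/s
Re = VD/ν = 1.710·0.260/5.01×10^-7 = 8.88×10^5
Re > 4000 → turbulent; ε/D = 0.00169
Swamee-Jain: f = 0.02273

Re ≈ 8.88×10^5; turbulent; f ≈ 0.0227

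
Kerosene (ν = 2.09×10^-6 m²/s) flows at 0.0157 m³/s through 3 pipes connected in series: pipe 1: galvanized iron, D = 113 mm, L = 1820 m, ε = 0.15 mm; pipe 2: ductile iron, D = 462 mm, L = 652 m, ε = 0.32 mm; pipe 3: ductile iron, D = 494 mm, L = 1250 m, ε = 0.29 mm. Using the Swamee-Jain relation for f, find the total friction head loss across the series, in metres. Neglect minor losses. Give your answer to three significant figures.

H ≈ 47.8 m

Pipe 1: V = 1.565 m/s, Re = 8.46×10^4, ε/D = 0.00133, f = 0.02375, h_1 = f(L/D)V²/2g = 47.78 m
Pipe 2: V = 0.09365 m/s, Re = 2.07×10^4, ε/D = 6.93×10^-4, f = 0.02726, h_2 = f(L/D)V²/2g = 0.01720 m
Pipe 3: V = 0.08191 m/s, Re = 1.94×10^4, ε/D = 5.87×10^-4, f = 0.02740, h_3 = f(L/D)V²/2g = 0.02371 m
Series → Q common, losses add: H = Σh = 47.82 m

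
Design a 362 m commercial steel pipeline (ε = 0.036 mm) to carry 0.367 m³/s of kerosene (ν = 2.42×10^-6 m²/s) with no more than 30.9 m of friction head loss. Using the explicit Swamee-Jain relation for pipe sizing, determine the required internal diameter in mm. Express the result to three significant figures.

Swamee-Jain (Type III): D = 0.66·[ε^1.25·(LQ²/(gh_f))^4.75 + ν·Q^9.4·(L/(gh_f))^5.2]^0.04
LQ²/(gh_f) = 0.1608; L/(gh_f) = 1.194
Term 1 = ε^1.25·(…)^4.75 = 4.74×10^-10; Term 2 = ν·Q^9.4·(…)^5.2 = 4.93×10^-10
D = 0.66·(4.74×10^-10 + 4.93×10^-10)^0.04 = 0.2877 m = 288 mm
Check: V = 5.65 m/s, Re = 6.71×10^5, f = 0.01433, h_f = 29.3 m ≈ 30.9 m ✓

D ≈ 288 mm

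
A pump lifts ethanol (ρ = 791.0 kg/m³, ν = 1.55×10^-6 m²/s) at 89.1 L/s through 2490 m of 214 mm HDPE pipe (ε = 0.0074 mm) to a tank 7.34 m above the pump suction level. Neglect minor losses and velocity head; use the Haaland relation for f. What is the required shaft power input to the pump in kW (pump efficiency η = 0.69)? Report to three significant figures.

P_shaft ≈ 59.6 kW

V = 4Q/(πD²) = 2.477 m/s; Re = 3.42×10^5; ε/D = 3.46×10^-5; f = 0.01432
h_f = f(L/D)V²/2g = 52.12 m
Total head H = z + h_f = 7.34 + 52.12 = 59.46 m
P_hyd = ρgQH = 791.0·9.81·0.0891·59.46 = 41.11 kW
P_shaft = P_hyd/η = 41.11/0.69 = 59.58 kW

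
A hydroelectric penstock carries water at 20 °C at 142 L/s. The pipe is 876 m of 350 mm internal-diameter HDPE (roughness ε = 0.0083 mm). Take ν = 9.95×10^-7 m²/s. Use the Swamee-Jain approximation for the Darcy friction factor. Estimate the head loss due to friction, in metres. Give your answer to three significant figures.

h_f ≈ 3.72 m

V = 4Q/(πD²) = 4·0.142/(π·0.350²) = 1.476 m/s
Re = VD/ν = 1.476·0.350/9.95×10^-7 = 5.19×10^5 → turbulent
ε/D = 0.0083/350 = 2.37×10^-5
Swamee-Jain: f = 0.01338
h_f = f(L/D)V²/(2g) = 0.01338·(876/0.350)·1.476²/(2·9.81) = 3.719 m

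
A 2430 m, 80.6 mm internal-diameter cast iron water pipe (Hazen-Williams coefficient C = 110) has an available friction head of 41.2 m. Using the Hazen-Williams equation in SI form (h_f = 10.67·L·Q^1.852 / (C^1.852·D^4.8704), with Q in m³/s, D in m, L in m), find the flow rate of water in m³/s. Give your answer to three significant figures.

Rearranging: Q = [h_f·C^1.852·D^4.8704 / (10.67·L)]^(1/1.852)
Q = [41.2·110^1.852·0.0806^4.8704 / (10.67·2430)]^0.540 = 0.004508 m³/s

Q ≈ 0.00451 m³/s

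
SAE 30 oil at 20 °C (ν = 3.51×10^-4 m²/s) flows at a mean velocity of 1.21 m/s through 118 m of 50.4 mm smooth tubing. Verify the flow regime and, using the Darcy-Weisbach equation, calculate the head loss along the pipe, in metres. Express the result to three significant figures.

Re = VD/ν = 1.21·0.05040/3.51×10^-4 = 174 → laminar (Re < 2300)
f = 64/Re = 0.3684
h_f = f(L/D)V²/(2g) = 0.3684·(118/0.05040)·1.21²/(2·9.81) = 64.36 m

h_f ≈ 64.4 m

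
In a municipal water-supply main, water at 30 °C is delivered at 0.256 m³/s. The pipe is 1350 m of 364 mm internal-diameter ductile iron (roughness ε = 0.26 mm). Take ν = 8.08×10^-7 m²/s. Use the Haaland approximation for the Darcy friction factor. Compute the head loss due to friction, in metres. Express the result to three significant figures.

h_f ≈ 21.1 m

V = 4Q/(πD²) = 4·0.256/(π·0.364²) = 2.460 m/s
Re = VD/ν = 2.460·0.364/8.08×10^-7 = 1.11×10^6 → turbulent
ε/D = 0.26/364 = 7.14×10^-4
Haaland: f = 0.01846
h_f = f(L/D)V²/(2g) = 0.01846·(1350/0.364)·2.460²/(2·9.81) = 21.12 m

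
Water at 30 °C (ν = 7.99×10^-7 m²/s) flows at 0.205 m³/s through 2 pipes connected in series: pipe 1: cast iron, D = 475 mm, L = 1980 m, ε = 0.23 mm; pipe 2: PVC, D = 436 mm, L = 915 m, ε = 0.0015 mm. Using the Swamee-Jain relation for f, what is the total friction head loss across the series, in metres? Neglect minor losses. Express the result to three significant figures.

Pipe 1: V = 1.157 m/s, Re = 6.88×10^5, ε/D = 4.84×10^-4, f = 0.01742, h_1 = f(L/D)V²/2g = 4.953 m
Pipe 2: V = 1.373 m/s, Re = 7.49×10^5, ε/D = 3.44×10^-6, f = 0.01226, h_2 = f(L/D)V²/2g = 2.473 m
Series → Q common, losses add: H = Σh = 7.427 m

H ≈ 7.43 m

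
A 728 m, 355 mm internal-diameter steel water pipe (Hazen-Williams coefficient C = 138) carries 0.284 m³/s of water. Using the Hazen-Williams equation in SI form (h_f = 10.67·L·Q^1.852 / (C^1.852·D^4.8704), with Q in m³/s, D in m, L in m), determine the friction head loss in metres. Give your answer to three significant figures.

h_f = 10.67·728·0.284^1.852 / (138^1.852·0.355^4.8704) = 12.75 m

h_f ≈ 12.7 m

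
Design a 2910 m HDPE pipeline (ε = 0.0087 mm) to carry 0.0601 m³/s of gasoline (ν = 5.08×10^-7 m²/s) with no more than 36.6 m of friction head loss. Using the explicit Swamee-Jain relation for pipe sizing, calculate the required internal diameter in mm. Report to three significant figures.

D ≈ 200 mm

Swamee-Jain (Type III): D = 0.66·[ε^1.25·(LQ²/(gh_f))^4.75 + ν·Q^9.4·(L/(gh_f))^5.2]^0.04
LQ²/(gh_f) = 0.02927; L/(gh_f) = 8.105
Term 1 = ε^1.25·(…)^4.75 = 2.46×10^-14; Term 2 = ν·Q^9.4·(…)^5.2 = 8.97×10^-14
D = 0.66·(2.46×10^-14 + 8.97×10^-14)^0.04 = 0.2004 m = 200 mm
Check: V = 1.91 m/s, Re = 7.52×10^5, f = 0.01301, h_f = 35.0 m ≈ 36.6 m ✓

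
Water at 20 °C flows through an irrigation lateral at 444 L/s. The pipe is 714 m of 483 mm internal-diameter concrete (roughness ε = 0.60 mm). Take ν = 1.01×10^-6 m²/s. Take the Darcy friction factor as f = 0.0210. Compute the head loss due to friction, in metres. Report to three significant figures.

h_f ≈ 9.29 m

V = 4Q/(πD²) = 4·0.444/(π·0.483²) = 2.423 m/s
h_f = f(L/D)V²/(2g) = 0.02100·(714/0.483)·2.423²/(2·9.81) = 9.291 m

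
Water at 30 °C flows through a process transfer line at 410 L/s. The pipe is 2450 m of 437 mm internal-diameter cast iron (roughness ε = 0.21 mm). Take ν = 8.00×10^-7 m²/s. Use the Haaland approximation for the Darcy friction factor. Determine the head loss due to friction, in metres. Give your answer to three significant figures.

V = 4Q/(πD²) = 4·0.410/(π·0.437²) = 2.734 m/s
Re = VD/ν = 2.734·0.437/8.00×10^-7 = 1.49×10^6 → turbulent
ε/D = 0.21/437 = 4.81×10^-4
Haaland: f = 0.01689
h_f = f(L/D)V²/(2g) = 0.01689·(2450/0.437)·2.734²/(2·9.81) = 36.07 m

h_f ≈ 36.1 m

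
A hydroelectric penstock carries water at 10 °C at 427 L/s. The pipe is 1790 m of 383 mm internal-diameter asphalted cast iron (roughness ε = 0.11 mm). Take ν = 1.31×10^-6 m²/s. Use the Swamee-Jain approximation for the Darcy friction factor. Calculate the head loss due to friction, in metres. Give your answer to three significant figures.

h_f ≈ 51.0 m

V = 4Q/(πD²) = 4·0.427/(π·0.383²) = 3.706 m/s
Re = VD/ν = 3.706·0.383/1.31×10^-6 = 1.08×10^6 → turbulent
ε/D = 0.11/383 = 2.87×10^-4
Swamee-Jain: f = 0.01559
h_f = f(L/D)V²/(2g) = 0.01559·(1790/0.383)·3.706²/(2·9.81) = 51.00 m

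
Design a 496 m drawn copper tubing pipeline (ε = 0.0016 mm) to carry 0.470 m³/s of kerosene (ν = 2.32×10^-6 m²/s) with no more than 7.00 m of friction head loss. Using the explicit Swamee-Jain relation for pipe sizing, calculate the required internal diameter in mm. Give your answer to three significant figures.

Swamee-Jain (Type III): D = 0.66·[ε^1.25·(LQ²/(gh_f))^4.75 + ν·Q^9.4·(L/(gh_f))^5.2]^0.04
LQ²/(gh_f) = 1.596; L/(gh_f) = 7.223
Term 1 = ε^1.25·(…)^4.75 = 5.24×10^-7; Term 2 = ν·Q^9.4·(…)^5.2 = 5.60×10^-5
D = 0.66·(5.24×10^-7 + 5.60×10^-5)^0.04 = 0.4463 m = 446 mm
Check: V = 3.00 m/s, Re = 5.78×10^5, f = 0.01282, h_f = 6.55 m ≈ 7.00 m ✓

D ≈ 446 mm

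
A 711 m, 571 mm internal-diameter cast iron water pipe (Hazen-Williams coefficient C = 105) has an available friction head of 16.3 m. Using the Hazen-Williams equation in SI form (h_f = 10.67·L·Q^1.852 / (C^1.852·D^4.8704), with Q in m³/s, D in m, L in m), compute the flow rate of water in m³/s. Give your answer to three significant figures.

Rearranging: Q = [h_f·C^1.852·D^4.8704 / (10.67·L)]^(1/1.852)
Q = [16.3·105^1.852·0.571^4.8704 / (10.67·711)]^0.540 = 0.8723 m³/s

Q ≈ 0.872 m³/s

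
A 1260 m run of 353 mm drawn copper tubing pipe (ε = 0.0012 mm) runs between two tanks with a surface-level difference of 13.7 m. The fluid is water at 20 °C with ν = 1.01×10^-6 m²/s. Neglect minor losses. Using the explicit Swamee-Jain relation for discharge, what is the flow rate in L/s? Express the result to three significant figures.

Swamee-Jain (Type II): Q = -0.965·√(gD⁵h_f/L)·ln[ε/(3.7D) + √(3.17ν²L/(gD³h_f))]
√(gD⁵h_f/L) = √(9.81·0.353⁵·13.7/1260) = 0.02418
ε/(3.7D) = 9.19×10^-7; √(3.17ν²L/(gD³h_f)) = 2.63×10^-5
Q = -0.965·0.02418·ln(2.717×10^-5) = 0.2453 m³/s
Check: V = 2.51 m/s, Re = 8.76×10^5, f = 0.01195, h_f = 13.7 m ≈ 13.7 m ✓

Q ≈ 245 L/s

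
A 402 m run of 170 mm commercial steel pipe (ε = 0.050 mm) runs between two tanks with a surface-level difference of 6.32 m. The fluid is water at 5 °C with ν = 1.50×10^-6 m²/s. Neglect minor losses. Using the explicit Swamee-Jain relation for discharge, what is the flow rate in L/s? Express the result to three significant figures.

Q ≈ 39.0 L/s

Swamee-Jain (Type II): Q = -0.965·√(gD⁵h_f/L)·ln[ε/(3.7D) + √(3.17ν²L/(gD³h_f))]
√(gD⁵h_f/L) = √(9.81·0.170⁵·6.32/402) = 0.004680
ε/(3.7D) = 7.95×10^-5; √(3.17ν²L/(gD³h_f)) = 9.70×10^-5
Q = -0.965·0.004680·ln(1.765×10^-4) = 0.03903 m³/s
Check: V = 1.72 m/s, Re = 1.95×10^5, f = 0.01781, h_f = 6.34 m ≈ 6.32 m ✓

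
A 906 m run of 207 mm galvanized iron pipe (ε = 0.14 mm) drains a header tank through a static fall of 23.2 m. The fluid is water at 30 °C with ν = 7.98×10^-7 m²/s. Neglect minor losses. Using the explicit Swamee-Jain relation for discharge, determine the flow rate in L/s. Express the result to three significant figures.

Q ≈ 79.7 L/s

Swamee-Jain (Type II): Q = -0.965·√(gD⁵h_f/L)·ln[ε/(3.7D) + √(3.17ν²L/(gD³h_f))]
√(gD⁵h_f/L) = √(9.81·0.207⁵·23.2/906) = 0.009771
ε/(3.7D) = 1.83×10^-4; √(3.17ν²L/(gD³h_f)) = 3.01×10^-5
Q = -0.965·0.009771·ln(2.129×10^-4) = 0.07972 m³/s
Check: V = 2.37 m/s, Re = 6.14×10^5, f = 0.01865, h_f = 23.3 m ≈ 23.2 m ✓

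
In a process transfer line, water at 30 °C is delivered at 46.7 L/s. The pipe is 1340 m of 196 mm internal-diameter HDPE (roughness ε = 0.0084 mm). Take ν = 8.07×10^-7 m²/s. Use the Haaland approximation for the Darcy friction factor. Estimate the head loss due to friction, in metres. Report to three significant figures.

h_f ≈ 11.8 m

V = 4Q/(πD²) = 4·0.0467/(π·0.196²) = 1.548 m/s
Re = VD/ν = 1.548·0.196/8.07×10^-7 = 3.76×10^5 → turbulent
ε/D = 0.0084/196 = 4.29×10^-5
Haaland: f = 0.01419
h_f = f(L/D)V²/(2g) = 0.01419·(1340/0.196)·1.548²/(2·9.81) = 11.84 m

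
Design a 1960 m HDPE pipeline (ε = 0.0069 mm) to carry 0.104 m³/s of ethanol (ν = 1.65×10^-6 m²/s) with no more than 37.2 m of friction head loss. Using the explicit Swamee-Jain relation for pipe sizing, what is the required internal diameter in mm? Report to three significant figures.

Swamee-Jain (Type III): D = 0.66·[ε^1.25·(LQ²/(gh_f))^4.75 + ν·Q^9.4·(L/(gh_f))^5.2]^0.04
LQ²/(gh_f) = 0.05809; L/(gh_f) = 5.371
Term 1 = ε^1.25·(…)^4.75 = 4.77×10^-13; Term 2 = ν·Q^9.4·(…)^5.2 = 5.94×10^-12
D = 0.66·(4.77×10^-13 + 5.94×10^-12)^0.04 = 0.2354 m = 235 mm
Check: V = 2.39 m/s, Re = 3.41×10^5, f = 0.01440, h_f = 34.9 m ≈ 37.2 m ✓

D ≈ 235 mm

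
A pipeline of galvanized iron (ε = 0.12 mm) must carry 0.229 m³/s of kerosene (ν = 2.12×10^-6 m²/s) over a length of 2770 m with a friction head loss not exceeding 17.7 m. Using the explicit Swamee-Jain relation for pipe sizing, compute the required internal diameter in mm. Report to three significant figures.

D ≈ 415 mm

Swamee-Jain (Type III): D = 0.66·[ε^1.25·(LQ²/(gh_f))^4.75 + ν·Q^9.4·(L/(gh_f))^5.2]^0.04
LQ²/(gh_f) = 0.8366; L/(gh_f) = 15.95
Term 1 = ε^1.25·(…)^4.75 = 5.38×10^-6; Term 2 = ν·Q^9.4·(…)^5.2 = 3.66×10^-6
D = 0.66·(5.38×10^-6 + 3.66×10^-6)^0.04 = 0.4148 m = 415 mm
Check: V = 1.69 m/s, Re = 3.32×10^5, f = 0.01683, h_f = 16.5 m ≈ 17.7 m ✓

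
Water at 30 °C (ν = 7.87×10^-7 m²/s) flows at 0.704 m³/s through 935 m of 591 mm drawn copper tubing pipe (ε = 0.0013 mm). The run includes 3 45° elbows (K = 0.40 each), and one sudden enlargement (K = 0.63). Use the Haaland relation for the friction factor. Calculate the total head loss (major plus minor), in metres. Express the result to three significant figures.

V = 4Q/(πD²) = 2.566 m/s; V²/2g = 0.3357 m
Re = 1.93×10^6, ε/D = 2.20×10^-6 → f = 0.01046 (Haaland)
Major: h_f = f(L/D)·V²/2g = 0.01046·1582·0.3357 = 5.556 m
Minor: ΣK = 1.83; h_m = ΣK·V²/2g = 0.6143 m
Total H_L = 5.556 + 0.6143 = 6.170 m

H_L ≈ 6.17 m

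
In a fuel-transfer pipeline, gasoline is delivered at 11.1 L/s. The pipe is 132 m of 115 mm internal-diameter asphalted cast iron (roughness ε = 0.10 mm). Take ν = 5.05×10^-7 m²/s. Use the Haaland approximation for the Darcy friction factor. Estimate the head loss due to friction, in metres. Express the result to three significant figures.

V = 4Q/(πD²) = 4·0.0111/(π·0.115²) = 1.069 m/s
Re = VD/ν = 1.069·0.115/5.05×10^-7 = 2.43×10^5 → turbulent
ε/D = 0.10/115 = 8.70×10^-4
Haaland: f = 0.02015
h_f = f(L/D)V²/(2g) = 0.02015·(132/0.115)·1.069²/(2·9.81) = 1.347 m

h_f ≈ 1.35 m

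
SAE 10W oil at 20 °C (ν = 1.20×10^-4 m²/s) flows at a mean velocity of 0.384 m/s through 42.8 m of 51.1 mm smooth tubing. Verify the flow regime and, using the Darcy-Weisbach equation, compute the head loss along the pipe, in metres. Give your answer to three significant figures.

h_f ≈ 2.46 m

Re = VD/ν = 0.384·0.05110/1.20×10^-4 = 164 → laminar (Re < 2300)
f = 64/Re = 0.3914
h_f = f(L/D)V²/(2g) = 0.3914·(42.8/0.05110)·0.384²/(2·9.81) = 2.464 m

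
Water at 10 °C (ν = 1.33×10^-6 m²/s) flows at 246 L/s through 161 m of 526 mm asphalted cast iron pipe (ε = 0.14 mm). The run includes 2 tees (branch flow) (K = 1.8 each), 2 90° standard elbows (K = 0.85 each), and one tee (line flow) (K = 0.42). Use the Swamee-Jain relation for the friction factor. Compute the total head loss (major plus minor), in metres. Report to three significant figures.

V = 4Q/(πD²) = 1.132 m/s; V²/2g = 0.06532 m
Re = 4.48×10^5, ε/D = 2.66×10^-4 → f = 0.01623 (Swamee-Jain)
Major: h_f = f(L/D)·V²/2g = 0.01623·306.1·0.06532 = 0.3246 m
Minor: ΣK = 5.72; h_m = ΣK·V²/2g = 0.3736 m
Total H_L = 0.3246 + 0.3736 = 0.6982 m

H_L ≈ 0.698 m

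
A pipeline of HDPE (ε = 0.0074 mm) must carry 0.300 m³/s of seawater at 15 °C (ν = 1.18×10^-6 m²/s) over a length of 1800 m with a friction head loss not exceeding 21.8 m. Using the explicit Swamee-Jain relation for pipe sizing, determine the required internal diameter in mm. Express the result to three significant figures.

D ≈ 380 mm

Swamee-Jain (Type III): D = 0.66·[ε^1.25·(LQ²/(gh_f))^4.75 + ν·Q^9.4·(L/(gh_f))^5.2]^0.04
LQ²/(gh_f) = 0.7575; L/(gh_f) = 8.417
Term 1 = ε^1.25·(…)^4.75 = 1.03×10^-7; Term 2 = ν·Q^9.4·(…)^5.2 = 9.28×10^-7
D = 0.66·(1.03×10^-7 + 9.28×10^-7)^0.04 = 0.3803 m = 380 mm
Check: V = 2.64 m/s, Re = 8.51×10^5, f = 0.01235, h_f = 20.8 m ≈ 21.8 m ✓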